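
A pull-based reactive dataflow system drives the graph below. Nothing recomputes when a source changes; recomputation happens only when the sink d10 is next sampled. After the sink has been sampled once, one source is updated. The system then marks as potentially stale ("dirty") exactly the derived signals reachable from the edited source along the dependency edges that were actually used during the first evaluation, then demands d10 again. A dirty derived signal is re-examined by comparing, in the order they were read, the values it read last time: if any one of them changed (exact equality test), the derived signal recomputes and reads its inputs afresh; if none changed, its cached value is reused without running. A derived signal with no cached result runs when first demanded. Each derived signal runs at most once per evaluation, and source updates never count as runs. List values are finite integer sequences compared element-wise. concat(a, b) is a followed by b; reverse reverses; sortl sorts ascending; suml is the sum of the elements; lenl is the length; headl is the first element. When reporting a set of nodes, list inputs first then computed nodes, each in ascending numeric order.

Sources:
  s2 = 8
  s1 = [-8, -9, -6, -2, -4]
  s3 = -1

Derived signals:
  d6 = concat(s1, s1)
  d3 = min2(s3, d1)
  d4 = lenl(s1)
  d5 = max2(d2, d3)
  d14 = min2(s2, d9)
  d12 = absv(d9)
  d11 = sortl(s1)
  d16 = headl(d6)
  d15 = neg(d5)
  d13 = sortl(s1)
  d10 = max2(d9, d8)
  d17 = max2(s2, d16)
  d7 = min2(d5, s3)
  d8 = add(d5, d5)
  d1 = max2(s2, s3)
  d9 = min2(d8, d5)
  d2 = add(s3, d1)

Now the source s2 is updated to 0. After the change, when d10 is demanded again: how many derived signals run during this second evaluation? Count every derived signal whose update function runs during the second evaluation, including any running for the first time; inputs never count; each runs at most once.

Derived signals that run: d1, d2, d3, d5, d8, d9, d10 — 7 in total.

First evaluation (everything demanded from the output):
  d1 = max2(8, -1) = 8
  d2 = add(-1, 8) = 7
  d3 = min2(-1, 8) = -1
  d5 = max2(7, -1) = 7
  d8 = add(7, 7) = 14
  d9 = min2(14, 7) = 7
  d10 = max2(7, 14) = 14

Propagation after the edit:
  d1: runs — s2 8->0; result 0.
  d2: runs — d1 8->0; result -1.
  d3: runs — d1 8->0; result -1 (same value as before).
  d5: runs — d2 7->-1; result -1.
  d8: runs — d5 7->-1; d5 7->-1; result -2.
  d9: runs — d8 14->-2; d5 7->-1; result -2.
  d10: runs — d9 7->-2; d8 14->-2; result -2.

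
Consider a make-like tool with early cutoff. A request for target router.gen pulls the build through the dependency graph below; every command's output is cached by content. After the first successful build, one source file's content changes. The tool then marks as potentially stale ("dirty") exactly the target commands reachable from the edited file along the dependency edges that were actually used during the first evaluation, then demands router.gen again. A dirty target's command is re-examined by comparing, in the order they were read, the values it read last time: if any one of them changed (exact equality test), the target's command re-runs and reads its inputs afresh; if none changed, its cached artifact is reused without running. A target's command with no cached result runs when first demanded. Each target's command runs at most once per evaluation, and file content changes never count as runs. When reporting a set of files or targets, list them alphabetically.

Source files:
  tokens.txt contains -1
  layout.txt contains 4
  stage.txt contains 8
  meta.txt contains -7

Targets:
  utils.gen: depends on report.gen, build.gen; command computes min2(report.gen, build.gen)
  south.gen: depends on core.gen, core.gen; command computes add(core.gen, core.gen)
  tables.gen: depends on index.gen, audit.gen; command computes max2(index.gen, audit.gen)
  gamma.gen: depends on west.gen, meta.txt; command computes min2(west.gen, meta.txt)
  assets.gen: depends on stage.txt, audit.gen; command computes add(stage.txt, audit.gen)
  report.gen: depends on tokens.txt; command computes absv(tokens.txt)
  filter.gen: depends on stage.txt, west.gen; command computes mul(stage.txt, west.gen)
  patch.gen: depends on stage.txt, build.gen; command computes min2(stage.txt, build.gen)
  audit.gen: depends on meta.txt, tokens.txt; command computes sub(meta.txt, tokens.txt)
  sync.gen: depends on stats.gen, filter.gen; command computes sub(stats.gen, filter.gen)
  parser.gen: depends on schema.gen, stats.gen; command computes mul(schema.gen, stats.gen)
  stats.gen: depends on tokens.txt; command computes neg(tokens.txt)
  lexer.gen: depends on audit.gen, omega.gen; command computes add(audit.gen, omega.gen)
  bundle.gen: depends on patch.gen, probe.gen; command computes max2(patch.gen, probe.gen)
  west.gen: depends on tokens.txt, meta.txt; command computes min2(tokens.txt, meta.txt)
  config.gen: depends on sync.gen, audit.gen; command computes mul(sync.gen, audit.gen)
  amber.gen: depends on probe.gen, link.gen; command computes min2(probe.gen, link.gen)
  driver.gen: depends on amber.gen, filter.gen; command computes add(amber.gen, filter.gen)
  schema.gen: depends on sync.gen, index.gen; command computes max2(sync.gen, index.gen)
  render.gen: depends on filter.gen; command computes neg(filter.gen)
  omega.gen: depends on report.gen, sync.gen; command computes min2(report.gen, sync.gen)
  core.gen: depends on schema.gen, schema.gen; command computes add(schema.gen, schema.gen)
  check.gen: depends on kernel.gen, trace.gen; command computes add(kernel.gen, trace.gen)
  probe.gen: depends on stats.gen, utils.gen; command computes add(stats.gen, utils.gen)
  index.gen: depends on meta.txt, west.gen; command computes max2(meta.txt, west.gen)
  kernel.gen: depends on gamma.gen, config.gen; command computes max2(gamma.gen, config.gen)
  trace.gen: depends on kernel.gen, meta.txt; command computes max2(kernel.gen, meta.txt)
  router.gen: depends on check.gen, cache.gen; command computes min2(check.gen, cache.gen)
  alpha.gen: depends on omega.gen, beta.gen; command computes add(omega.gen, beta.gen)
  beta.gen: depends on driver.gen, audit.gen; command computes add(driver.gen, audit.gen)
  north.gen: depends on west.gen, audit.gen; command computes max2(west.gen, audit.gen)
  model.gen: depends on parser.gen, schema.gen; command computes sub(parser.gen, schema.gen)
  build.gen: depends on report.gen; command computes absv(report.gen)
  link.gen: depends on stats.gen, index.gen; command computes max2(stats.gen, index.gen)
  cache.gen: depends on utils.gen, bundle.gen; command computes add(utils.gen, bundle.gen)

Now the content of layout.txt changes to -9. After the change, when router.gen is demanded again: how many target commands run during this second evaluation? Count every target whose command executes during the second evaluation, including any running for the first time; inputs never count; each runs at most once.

0 target commands run: none.
Note the shortcut — nothing in the graph depends on layout.txt at all, so no recomputation happens.

First demand of the output computes:
  audit.gen = sub(-7, -1) = -6
  report.gen = absv(-1) = 1
  build.gen = absv(1) = 1
  patch.gen = min2(8, 1) = 1
  stats.gen = neg(-1) = 1
  utils.gen = min2(1, 1) = 1
  probe.gen = add(1, 1) = 2
  bundle.gen = max2(1, 2) = 2
  cache.gen = add(1, 2) = 3
  west.gen = min2(-1, -7) = -7
  filter.gen = mul(8, -7) = -56
  gamma.gen = min2(-7, -7) = -7
  sync.gen = sub(1, -56) = 57
  config.gen = mul(57, -6) = -342
  kernel.gen = max2(-7, -342) = -7
  trace.gen = max2(-7, -7) = -7
  check.gen = add(-7, -7) = -14
  router.gen = min2(-14, 3) = -14

After the edit, cleaning proceeds:
  no node depends on layout.txt at all; the second demand re-runs nothing.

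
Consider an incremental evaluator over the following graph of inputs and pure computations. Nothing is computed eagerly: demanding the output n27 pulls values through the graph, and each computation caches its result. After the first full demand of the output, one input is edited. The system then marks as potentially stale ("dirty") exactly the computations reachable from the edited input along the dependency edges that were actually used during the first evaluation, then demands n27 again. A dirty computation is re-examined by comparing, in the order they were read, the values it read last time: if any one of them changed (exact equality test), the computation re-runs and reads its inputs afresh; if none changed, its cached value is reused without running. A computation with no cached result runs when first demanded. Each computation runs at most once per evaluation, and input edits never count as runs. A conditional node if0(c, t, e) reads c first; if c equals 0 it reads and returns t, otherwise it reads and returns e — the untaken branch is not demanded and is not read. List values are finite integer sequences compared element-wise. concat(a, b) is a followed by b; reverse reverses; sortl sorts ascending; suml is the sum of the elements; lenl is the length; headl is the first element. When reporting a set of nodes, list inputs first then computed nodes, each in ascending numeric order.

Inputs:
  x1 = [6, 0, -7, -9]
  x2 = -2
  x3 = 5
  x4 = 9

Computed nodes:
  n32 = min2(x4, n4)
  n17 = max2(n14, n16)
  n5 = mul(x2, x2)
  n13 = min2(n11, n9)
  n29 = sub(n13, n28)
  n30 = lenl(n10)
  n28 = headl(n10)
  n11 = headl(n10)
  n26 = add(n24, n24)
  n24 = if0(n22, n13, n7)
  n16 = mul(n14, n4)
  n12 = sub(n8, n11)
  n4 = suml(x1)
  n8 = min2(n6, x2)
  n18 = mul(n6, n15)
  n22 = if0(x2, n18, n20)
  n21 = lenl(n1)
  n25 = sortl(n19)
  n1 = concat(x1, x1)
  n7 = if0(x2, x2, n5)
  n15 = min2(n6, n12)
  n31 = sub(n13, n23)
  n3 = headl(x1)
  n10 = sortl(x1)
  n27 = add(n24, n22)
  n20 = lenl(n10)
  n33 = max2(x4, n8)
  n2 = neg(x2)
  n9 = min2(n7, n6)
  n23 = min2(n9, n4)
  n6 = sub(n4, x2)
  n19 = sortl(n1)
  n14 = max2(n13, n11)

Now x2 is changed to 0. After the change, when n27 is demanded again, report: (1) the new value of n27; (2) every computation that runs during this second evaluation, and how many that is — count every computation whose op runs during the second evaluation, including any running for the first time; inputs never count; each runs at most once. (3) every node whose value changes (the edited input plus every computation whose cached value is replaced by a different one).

Initial pass — values computed on the first demand:
  n5 = mul(-2, -2) = 4
  n7 = if0(x2=-2 -> else branch n5) = 4
  n10 = sortl([6, 0, -7, -9]) = [-9, -7, 0, 6]
  n20 = lenl([-9, -7, 0, 6]) = 4
  n22 = if0(x2=-2 -> else branch n20) = 4
  n24 = if0(n22=4 -> else branch n7) = 4
  n27 = add(4, 4) = 8

Second demand — change propagation:
  n4: newly demanded (no cache) — executes and yields -10.
  n5: dirty yet unreached — the second evaluation never asks for it.
  n6: newly demanded (no cache) — executes and yields -10.
  n7: re-runs because x2 -2->0; new result 0.
  n8: newly demanded (no cache) — executes and yields -10.
  n11: newly demanded (no cache) — executes and yields -9.
  n12: newly demanded (no cache) — executes and yields -1.
  n15: newly demanded (no cache) — executes and yields -10.
  n18: newly demanded (no cache) — executes and yields 100.
  n22: re-runs because x2 -2->0; new result 100.
  n24: re-runs because n22 4->100; n7 4->0; new result 0.
  n27: re-runs because n24 4->0; n22 4->100; new result 100.

The important point: the flipped condition redirects demand; n5 is left stale, never re-checked.

n27 now evaluates to 100.
Run set: n4, n6, n7, n8, n11, n12, n15, n18, n22, n24, n27 (11 run).
Changed values: x2, n7, n22, n24, n27.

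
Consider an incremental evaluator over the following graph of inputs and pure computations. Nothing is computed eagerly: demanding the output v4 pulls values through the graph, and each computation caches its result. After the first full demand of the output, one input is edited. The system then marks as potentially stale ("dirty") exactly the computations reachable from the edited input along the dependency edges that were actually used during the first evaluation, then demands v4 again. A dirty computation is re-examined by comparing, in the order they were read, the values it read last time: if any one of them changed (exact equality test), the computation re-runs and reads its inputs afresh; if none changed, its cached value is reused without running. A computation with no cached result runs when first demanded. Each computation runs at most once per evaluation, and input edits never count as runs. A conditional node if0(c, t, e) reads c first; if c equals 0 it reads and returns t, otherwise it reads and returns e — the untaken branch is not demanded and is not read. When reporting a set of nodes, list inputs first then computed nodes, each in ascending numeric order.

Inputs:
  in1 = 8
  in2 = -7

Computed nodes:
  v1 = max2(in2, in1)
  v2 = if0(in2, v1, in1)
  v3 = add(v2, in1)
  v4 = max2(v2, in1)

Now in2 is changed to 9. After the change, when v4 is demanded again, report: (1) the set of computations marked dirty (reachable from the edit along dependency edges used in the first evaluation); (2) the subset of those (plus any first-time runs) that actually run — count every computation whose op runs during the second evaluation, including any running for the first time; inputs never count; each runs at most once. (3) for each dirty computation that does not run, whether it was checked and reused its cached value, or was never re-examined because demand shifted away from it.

Dirty set: v2, v4.
Run set: v2 (1 run).
Re-examined without running (cache reused): v4.
The important point: v2 recomputes to an identical value, and the output ends up unchanged.

Initial pass — values computed on the first demand:
  v2 = if0(in2=-7 -> else branch in1) = 8
  v4 = max2(8, 8) = 8

Second demand — change propagation:
  v2: re-runs because in2 -7->9; new result 8 (unchanged).
  v4: re-examined; everything it read last time is the same (v2 unchanged, in1 unchanged) — cache 8 kept, no run.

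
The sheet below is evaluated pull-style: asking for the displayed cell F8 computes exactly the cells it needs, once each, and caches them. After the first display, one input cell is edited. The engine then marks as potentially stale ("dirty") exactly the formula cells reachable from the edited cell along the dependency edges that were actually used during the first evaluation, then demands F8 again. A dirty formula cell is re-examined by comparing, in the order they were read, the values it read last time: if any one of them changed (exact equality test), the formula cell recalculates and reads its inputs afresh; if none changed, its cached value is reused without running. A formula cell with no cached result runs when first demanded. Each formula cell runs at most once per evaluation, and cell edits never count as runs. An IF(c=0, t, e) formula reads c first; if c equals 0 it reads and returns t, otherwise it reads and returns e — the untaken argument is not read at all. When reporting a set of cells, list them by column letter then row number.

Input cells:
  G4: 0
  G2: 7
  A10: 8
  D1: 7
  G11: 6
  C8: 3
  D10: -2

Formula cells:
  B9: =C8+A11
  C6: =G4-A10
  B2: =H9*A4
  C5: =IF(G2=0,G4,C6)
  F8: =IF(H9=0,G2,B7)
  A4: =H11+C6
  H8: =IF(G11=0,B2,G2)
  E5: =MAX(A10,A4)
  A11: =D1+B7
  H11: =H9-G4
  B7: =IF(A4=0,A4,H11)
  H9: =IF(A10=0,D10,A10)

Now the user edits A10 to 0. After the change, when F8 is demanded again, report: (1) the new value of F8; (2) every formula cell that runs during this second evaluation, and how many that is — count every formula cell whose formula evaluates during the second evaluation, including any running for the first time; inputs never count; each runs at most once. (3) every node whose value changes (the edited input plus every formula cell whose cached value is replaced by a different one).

Demanding F8 again yields -2.
6 formula cells run: A4, B7, C6, F8, H9, H11.
The nodes whose values change: A4, A10, B7, C6, F8, H9, H11.

First demand of the output computes:
  C6 = 0 - 8 = -8
  H9 = IF(A10=0: A10=8 -> else branch A10) = 8
  H11 = 8 - 0 = 8
  A4 = 8 + -8 = 0
  B7 = IF(A4=0: A4=0 -> then branch A4) = 0
  F8 = IF(H9=0: H9=8 -> else branch B7) = 0

After the edit, cleaning proceeds:
  C6: a read changed (A10 8->0) — executes, giving 0.
  H9: a read changed (A10 8->0; A10 8->0) — executes, giving -2.
  H11: a read changed (H9 8->-2) — executes, giving -2.
  A4: a read changed (H11 8->-2; C6 -8->0) — executes, giving -2.
  B7: a read changed (A4 0->-2; A4 0->-2) — executes, giving -2.
  F8: a read changed (H9 8->-2; B7 0->-2) — executes, giving -2.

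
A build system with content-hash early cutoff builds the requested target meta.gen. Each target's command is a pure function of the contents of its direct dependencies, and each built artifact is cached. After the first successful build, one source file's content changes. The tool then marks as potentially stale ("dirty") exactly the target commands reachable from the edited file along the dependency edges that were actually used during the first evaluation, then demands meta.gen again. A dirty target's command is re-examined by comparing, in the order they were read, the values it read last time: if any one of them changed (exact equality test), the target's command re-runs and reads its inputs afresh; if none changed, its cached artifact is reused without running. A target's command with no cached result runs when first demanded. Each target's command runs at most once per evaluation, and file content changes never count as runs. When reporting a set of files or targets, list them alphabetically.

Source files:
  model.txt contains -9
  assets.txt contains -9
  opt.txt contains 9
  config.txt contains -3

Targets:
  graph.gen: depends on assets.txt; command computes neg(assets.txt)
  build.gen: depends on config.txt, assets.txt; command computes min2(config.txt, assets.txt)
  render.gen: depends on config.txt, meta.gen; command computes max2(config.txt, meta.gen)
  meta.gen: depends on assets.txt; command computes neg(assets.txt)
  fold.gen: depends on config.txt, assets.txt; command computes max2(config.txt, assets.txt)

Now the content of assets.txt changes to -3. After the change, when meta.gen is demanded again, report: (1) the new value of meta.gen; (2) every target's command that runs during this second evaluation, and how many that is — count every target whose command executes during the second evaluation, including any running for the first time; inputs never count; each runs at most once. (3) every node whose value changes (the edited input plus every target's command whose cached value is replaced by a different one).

New value of meta.gen: 3.
Target commands that run: meta.gen — 1 in total.
Values that change: assets.txt, meta.gen.

First evaluation (everything demanded from the output):
  meta.gen = neg(-9) = 9

Propagation after the edit:
  meta.gen: runs — assets.txt -9->-3; result 3.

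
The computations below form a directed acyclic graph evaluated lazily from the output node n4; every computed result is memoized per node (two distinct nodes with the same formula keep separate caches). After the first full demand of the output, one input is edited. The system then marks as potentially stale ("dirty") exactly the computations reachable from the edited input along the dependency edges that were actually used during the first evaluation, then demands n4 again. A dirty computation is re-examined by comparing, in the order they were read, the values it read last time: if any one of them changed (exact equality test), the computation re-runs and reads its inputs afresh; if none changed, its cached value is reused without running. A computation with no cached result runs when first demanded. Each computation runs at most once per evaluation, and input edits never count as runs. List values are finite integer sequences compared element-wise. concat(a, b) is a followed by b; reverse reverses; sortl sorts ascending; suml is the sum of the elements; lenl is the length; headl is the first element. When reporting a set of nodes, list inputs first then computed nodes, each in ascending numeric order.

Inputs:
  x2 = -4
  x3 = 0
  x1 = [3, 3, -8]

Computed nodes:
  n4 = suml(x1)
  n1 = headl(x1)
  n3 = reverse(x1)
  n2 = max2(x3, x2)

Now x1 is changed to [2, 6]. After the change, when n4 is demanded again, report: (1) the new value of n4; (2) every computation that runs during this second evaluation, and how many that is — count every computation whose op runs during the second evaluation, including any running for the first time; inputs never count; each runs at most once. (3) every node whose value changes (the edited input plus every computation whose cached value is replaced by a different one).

First demand of the output computes:
  n4 = suml([3, 3, -8]) = -2

After the edit, cleaning proceeds:
  n4: a read changed (x1 [3, 3, -8]->[2, 6]) — executes, giving 8.

Demanding n4 again yields 8.
1 computations run: n4.
The nodes whose values change: x1, n4.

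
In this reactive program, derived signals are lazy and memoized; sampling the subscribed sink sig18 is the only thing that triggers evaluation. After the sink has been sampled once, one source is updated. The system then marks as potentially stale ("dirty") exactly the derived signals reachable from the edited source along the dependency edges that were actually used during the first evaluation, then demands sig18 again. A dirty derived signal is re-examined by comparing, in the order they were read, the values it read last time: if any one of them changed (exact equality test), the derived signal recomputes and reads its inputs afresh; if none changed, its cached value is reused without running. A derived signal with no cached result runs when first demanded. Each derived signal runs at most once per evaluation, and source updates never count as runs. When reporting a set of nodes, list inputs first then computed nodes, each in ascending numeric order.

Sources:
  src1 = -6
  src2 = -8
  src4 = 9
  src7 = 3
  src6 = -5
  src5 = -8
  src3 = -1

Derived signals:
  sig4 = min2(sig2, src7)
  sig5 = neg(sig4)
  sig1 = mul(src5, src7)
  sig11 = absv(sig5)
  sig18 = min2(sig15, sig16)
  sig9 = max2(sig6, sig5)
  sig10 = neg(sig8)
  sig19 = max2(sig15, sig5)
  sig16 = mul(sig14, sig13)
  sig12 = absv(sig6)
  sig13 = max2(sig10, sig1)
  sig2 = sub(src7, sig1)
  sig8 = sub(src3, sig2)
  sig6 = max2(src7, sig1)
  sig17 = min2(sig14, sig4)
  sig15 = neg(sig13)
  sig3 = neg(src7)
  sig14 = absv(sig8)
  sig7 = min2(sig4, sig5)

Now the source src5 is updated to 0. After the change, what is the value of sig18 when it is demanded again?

Demanding sig18 again yields -4.

First demand of the output computes:
  sig1 = mul(-8, 3) = -24
  sig2 = sub(3, -24) = 27
  sig8 = sub(-1, 27) = -28
  sig10 = neg(-28) = 28
  sig13 = max2(28, -24) = 28
  sig14 = absv(-28) = 28
  sig15 = neg(28) = -28
  sig16 = mul(28, 28) = 784
  sig18 = min2(-28, 784) = -28

After the edit, cleaning proceeds:
  sig1: a read changed (src5 -8->0) — executes, giving 0.
  sig2: a read changed (sig1 -24->0) — executes, giving 3.
  sig8: a read changed (sig2 27->3) — executes, giving -4.
  sig10: a read changed (sig8 -28->-4) — executes, giving 4.
  sig13: a read changed (sig10 28->4; sig1 -24->0) — executes, giving 4.
  sig14: a read changed (sig8 -28->-4) — executes, giving 4.
  sig15: a read changed (sig13 28->4) — executes, giving -4.
  sig16: a read changed (sig14 28->4; sig13 28->4) — executes, giving 16.
  sig18: a read changed (sig15 -28->-4; sig16 784->16) — executes, giving -4.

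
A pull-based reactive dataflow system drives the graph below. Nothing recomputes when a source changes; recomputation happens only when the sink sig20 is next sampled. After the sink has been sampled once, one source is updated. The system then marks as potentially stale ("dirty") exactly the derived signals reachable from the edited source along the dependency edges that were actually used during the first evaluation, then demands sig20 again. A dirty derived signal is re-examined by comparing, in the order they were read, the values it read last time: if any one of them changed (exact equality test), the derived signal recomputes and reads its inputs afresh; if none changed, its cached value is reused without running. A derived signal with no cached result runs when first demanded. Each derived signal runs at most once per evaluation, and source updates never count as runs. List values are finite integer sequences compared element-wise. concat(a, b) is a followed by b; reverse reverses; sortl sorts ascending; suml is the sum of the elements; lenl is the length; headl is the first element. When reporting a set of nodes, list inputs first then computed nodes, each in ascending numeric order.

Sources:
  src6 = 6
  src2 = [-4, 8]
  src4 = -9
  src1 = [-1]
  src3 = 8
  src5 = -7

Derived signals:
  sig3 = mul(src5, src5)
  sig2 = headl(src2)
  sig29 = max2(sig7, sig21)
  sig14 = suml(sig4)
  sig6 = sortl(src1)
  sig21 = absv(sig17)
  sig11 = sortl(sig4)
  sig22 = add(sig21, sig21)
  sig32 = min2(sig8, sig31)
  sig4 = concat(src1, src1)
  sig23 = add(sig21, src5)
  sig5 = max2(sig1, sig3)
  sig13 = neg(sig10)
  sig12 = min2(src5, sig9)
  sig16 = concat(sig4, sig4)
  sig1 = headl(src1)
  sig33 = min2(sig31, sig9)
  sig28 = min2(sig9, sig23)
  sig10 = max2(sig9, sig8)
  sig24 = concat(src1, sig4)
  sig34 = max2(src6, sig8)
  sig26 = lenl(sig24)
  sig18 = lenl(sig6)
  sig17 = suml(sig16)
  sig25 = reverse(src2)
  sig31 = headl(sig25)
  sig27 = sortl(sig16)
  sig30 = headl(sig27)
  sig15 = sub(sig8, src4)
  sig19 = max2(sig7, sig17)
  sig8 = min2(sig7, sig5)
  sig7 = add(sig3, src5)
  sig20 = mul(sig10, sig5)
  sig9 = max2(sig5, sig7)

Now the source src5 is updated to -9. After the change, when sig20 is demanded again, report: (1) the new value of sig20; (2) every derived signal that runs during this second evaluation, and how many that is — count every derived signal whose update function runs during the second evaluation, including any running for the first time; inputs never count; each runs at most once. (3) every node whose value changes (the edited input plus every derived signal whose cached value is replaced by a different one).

First evaluation (everything demanded from the output):
  sig1 = headl([-1]) = -1
  sig3 = mul(-7, -7) = 49
  sig5 = max2(-1, 49) = 49
  sig7 = add(49, -7) = 42
  sig8 = min2(42, 49) = 42
  sig9 = max2(49, 42) = 49
  sig10 = max2(49, 42) = 49
  sig20 = mul(49, 49) = 2401

Propagation after the edit:
  sig3: runs — src5 -7->-9; src5 -7->-9; result 81.
  sig5: runs — sig3 49->81; result 81.
  sig7: runs — sig3 49->81; src5 -7->-9; result 72.
  sig8: runs — sig7 42->72; sig5 49->81; result 72.
  sig9: runs — sig5 49->81; sig7 42->72; result 81.
  sig10: runs — sig9 49->81; sig8 42->72; result 81.
  sig20: runs — sig10 49->81; sig5 49->81; result 6561.

New value of sig20: 6561.
Derived signals that run: sig3, sig5, sig7, sig8, sig9, sig10, sig20 — 7 in total.
Values that change: src5, sig3, sig5, sig7, sig8, sig9, sig10, sig20.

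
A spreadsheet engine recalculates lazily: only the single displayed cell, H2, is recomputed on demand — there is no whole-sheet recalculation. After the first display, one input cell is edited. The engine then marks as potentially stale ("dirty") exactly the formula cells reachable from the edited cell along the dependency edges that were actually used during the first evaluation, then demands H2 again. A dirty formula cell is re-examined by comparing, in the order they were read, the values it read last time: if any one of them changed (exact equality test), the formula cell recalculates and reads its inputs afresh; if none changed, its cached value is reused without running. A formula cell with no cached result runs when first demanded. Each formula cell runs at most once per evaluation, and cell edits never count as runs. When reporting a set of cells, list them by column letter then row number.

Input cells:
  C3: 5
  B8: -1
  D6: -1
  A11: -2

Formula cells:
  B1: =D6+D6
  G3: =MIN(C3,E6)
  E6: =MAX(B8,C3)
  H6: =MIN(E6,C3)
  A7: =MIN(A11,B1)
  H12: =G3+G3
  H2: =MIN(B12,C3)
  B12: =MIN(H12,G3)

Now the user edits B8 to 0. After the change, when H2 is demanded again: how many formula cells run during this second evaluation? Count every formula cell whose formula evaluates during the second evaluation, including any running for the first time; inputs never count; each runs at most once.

Formula cells that run: E6 — 1 in total.
Key observation: the change is absorbed at E6 — it re-runs but produces the same value, and the output's value is unchanged.

First evaluation (everything demanded from the output):
  E6 = MAX(-1, 5) = 5
  G3 = MIN(5, 5) = 5
  H12 = 5 + 5 = 10
  B12 = MIN(10, 5) = 5
  H2 = MIN(5, 5) = 5

Propagation after the edit:
  E6: runs — B8 -1->0; result 5 (same value as before).
  G3: checked — values it read are unchanged (C3 unchanged, E6 unchanged); reused cached 5 without running.
  H12: checked — values it read are unchanged (G3 unchanged, G3 unchanged); reused cached 10 without running.
  B12: checked — values it read are unchanged (H12 unchanged, G3 unchanged); reused cached 5 without running.
  H2: checked — values it read are unchanged (B12 unchanged, C3 unchanged); reused cached 5 without running.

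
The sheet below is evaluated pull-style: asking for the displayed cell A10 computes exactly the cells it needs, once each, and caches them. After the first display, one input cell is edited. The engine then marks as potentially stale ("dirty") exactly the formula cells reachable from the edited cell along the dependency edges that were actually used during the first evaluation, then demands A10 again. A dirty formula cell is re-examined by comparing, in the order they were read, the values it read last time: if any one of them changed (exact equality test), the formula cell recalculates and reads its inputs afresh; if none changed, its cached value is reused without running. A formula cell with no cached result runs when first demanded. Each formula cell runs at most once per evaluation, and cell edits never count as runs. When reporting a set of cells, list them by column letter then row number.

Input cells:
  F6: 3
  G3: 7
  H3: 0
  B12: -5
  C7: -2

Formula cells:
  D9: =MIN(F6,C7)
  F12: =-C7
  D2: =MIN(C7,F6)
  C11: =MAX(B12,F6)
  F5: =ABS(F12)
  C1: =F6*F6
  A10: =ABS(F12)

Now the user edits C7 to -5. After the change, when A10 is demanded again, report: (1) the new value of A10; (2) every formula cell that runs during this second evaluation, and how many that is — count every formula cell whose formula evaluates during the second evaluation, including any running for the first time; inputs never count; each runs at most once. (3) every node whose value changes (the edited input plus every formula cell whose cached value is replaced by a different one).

Demanding A10 again yields 5.
2 formula cells run: A10, F12.
The nodes whose values change: A10, C7, F12.

First demand of the output computes:
  F12 = -(-2) = 2
  A10 = ABS(2) = 2

After the edit, cleaning proceeds:
  F12: a read changed (C7 -2->-5) — executes, giving 5.
  A10: a read changed (F12 2->5) — executes, giving 5.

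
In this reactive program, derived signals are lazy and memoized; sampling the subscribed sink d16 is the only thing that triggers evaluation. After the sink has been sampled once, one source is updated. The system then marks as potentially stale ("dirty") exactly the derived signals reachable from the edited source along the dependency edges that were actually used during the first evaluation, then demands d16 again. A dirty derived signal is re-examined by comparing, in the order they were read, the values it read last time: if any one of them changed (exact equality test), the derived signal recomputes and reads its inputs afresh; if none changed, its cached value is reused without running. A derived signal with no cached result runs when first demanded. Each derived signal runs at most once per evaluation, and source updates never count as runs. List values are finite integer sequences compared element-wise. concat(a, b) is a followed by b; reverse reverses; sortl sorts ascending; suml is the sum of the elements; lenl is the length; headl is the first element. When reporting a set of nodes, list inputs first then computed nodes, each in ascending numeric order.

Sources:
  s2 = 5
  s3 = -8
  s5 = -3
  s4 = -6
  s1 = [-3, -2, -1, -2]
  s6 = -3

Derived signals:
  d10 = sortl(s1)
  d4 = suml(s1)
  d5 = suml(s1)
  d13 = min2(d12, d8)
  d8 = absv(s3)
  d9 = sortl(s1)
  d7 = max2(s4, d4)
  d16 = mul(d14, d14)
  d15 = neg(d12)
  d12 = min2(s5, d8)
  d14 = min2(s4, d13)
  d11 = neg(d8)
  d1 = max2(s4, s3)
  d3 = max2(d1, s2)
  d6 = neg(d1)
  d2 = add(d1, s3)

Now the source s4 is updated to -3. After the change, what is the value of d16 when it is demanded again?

First demand of the output computes:
  d8 = absv(-8) = 8
  d12 = min2(-3, 8) = -3
  d13 = min2(-3, 8) = -3
  d14 = min2(-6, -3) = -6
  d16 = mul(-6, -6) = 36

After the edit, cleaning proceeds:
  d14: a read changed (s4 -6->-3) — executes, giving -3.
  d16: a read changed (d14 -6->-3; d14 -6->-3) — executes, giving 9.

Demanding d16 again yields 9.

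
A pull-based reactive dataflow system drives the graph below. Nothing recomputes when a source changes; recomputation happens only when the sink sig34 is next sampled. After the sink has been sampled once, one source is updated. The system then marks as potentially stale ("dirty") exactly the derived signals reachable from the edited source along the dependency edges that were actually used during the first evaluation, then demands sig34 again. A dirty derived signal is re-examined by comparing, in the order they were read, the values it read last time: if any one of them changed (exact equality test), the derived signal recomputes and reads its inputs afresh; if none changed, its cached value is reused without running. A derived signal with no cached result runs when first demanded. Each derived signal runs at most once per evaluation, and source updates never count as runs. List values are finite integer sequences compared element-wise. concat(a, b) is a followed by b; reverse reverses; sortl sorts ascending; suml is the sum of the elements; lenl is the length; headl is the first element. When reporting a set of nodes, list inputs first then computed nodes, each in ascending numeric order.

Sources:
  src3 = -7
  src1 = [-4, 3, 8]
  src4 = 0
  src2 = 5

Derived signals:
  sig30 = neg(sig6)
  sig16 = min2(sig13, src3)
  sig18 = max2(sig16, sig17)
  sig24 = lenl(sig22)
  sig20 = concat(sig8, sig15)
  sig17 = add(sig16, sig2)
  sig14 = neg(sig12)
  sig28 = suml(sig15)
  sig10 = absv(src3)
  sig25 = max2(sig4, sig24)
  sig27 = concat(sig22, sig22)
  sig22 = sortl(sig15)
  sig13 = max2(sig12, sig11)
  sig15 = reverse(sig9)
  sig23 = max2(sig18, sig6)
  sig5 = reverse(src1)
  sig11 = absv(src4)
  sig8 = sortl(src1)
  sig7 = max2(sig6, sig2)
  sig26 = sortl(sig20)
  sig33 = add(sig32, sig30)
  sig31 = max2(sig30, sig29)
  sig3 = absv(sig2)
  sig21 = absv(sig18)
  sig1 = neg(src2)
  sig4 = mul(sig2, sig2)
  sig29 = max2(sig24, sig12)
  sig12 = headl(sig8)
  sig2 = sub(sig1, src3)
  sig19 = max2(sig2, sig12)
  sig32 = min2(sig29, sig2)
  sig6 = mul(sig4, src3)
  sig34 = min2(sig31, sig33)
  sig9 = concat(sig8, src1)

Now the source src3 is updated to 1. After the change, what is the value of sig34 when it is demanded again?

New value of sig34: -42.

First evaluation (everything demanded from the output):
  sig1 = neg(5) = -5
  sig2 = sub(-5, -7) = 2
  sig4 = mul(2, 2) = 4
  sig6 = mul(4, -7) = -28
  sig8 = sortl([-4, 3, 8]) = [-4, 3, 8]
  sig9 = concat([-4, 3, 8], [-4, 3, 8]) = [-4, 3, 8, -4, 3, 8]
  sig12 = headl([-4, 3, 8]) = -4
  sig15 = reverse([-4, 3, 8, -4, 3, 8]) = [8, 3, -4, 8, 3, -4]
  sig22 = sortl([8, 3, -4, 8, 3, -4]) = [-4, -4, 3, 3, 8, 8]
  sig24 = lenl([-4, -4, 3, 3, 8, 8]) = 6
  sig29 = max2(6, -4) = 6
  sig30 = neg(-28) = 28
  sig31 = max2(28, 6) = 28
  sig32 = min2(6, 2) = 2
  sig33 = add(2, 28) = 30
  sig34 = min2(28, 30) = 28

Propagation after the edit:
  sig2: runs — src3 -7->1; result -6.
  sig4: runs — sig2 2->-6; sig2 2->-6; result 36.
  sig6: runs — sig4 4->36; src3 -7->1; result 36.
  sig30: runs — sig6 -28->36; result -36.
  sig31: runs — sig30 28->-36; result 6.
  sig32: runs — sig2 2->-6; result -6.
  sig33: runs — sig32 2->-6; sig30 28->-36; result -42.
  sig34: runs — sig31 28->6; sig33 30->-42; result -42.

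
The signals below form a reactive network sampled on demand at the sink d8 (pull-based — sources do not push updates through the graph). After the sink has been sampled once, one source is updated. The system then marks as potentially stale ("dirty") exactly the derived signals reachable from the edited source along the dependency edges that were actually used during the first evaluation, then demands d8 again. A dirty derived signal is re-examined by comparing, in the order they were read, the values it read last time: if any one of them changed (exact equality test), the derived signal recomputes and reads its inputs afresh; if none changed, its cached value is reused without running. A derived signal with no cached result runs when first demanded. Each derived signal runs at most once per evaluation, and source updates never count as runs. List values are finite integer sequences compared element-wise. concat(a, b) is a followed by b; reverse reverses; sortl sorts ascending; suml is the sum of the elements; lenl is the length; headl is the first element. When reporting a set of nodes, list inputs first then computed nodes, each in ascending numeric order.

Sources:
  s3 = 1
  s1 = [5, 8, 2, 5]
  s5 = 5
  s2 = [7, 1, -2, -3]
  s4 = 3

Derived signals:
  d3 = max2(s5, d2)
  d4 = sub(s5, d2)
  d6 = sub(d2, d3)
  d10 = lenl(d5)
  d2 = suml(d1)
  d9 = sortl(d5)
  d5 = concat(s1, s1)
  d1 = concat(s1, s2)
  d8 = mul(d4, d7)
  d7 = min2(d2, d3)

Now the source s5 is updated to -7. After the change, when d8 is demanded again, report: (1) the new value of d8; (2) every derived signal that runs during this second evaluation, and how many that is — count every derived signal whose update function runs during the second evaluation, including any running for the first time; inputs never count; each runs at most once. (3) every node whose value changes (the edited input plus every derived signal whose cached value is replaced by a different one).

d8 now evaluates to -690.
Run set: d3, d4, d8 (3 run).
Changed values: s5, d4, d8.
The important point: at d7 every value read last time is unchanged, so the dirty flag clears without a run.

Initial pass — values computed on the first demand:
  d1 = concat([5, 8, 2, 5], [7, 1, -2, -3]) = [5, 8, 2, 5, 7, 1, -2, -3]
  d2 = suml([5, 8, 2, 5, 7, 1, -2, -3]) = 23
  d3 = max2(5, 23) = 23
  d4 = sub(5, 23) = -18
  d7 = min2(23, 23) = 23
  d8 = mul(-18, 23) = -414

Second demand — change propagation:
  d3: re-runs because s5 5->-7; new result 23 (unchanged).
  d4: re-runs because s5 5->-7; new result -30.
  d7: re-examined; everything it read last time is the same (d2 unchanged, d3 unchanged) — cache 23 kept, no run.
  d8: re-runs because d4 -18->-30; new result -690.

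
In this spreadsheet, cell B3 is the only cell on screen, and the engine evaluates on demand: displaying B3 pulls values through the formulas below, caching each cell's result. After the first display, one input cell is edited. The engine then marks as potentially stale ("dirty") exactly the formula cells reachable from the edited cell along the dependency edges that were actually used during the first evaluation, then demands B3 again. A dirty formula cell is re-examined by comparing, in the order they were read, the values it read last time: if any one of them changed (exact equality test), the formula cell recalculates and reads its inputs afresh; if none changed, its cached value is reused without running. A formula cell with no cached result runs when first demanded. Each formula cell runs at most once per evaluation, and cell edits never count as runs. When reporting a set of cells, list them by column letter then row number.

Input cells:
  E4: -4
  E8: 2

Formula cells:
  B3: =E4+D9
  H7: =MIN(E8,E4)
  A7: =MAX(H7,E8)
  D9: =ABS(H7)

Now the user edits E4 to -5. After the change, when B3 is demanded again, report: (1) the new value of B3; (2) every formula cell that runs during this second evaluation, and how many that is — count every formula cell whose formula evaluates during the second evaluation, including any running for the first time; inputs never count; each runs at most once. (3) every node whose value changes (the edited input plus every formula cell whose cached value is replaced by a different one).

B3 now evaluates to 0.
Run set: B3, D9, H7 (3 run).
Changed values: D9, E4, H7.

Initial pass — values computed on the first demand:
  H7 = MIN(2, -4) = -4
  D9 = ABS(-4) = 4
  B3 = -4 + 4 = 0

Second demand — change propagation:
  H7: re-runs because E4 -4->-5; new result -5.
  D9: re-runs because H7 -4->-5; new result 5.
  B3: re-runs because E4 -4->-5; D9 4->5; new result 0 (unchanged).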